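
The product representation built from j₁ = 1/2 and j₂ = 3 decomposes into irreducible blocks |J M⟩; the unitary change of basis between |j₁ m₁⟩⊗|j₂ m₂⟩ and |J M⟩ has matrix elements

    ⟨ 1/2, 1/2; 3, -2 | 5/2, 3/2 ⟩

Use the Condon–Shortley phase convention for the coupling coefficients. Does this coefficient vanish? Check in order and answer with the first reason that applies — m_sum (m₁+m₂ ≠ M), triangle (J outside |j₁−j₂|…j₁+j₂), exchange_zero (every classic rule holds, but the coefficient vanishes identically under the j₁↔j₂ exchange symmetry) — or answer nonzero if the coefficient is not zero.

m_sum

m-sum: m₁+m₂ = 1/2+(-2) = -3/2, M = 3/2  ✗ ⇒ coefficient is 0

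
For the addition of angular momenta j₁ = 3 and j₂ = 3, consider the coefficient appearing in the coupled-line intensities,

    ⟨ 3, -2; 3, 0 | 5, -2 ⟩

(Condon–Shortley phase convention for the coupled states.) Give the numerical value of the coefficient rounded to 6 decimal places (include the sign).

-0.577350

√[11·1!5!5!/12! · 1!5!3!3!3!7!] = √(43200)
  +(−1)^0/∏(0,1,5,3,0,2)! = 1/1440  (running 1/1440)
  +(−1)^1/∏(1,0,4,2,1,3)! = -1/288  (running -1/360)
⟨..|..⟩ = √(43200)·(-1/360) = -0.577350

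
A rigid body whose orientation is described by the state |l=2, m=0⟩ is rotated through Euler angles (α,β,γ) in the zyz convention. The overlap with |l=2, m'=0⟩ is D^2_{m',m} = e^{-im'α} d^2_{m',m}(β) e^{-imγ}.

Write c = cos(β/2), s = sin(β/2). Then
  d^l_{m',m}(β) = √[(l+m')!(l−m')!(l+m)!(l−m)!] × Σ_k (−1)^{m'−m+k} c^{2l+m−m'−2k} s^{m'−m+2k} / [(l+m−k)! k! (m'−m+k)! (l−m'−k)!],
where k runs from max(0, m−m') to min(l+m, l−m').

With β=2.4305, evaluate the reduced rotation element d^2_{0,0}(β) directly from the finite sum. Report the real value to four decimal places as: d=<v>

d^2_{0,0}(β=2.4305) via the finite sum:
Half-angle: c=0.348103, s=0.937456. N=√(2·2·2·2)=4.000000
The bounds max(0,m−m')=0 and min(l+m,l−m')=2 give 3 terms
  k=0: (−1)^0·4.0000/(4)·0.3481^4·0.9375^0 = +0.014683
  k=1: (−1)^1·4.0000/(1)·0.3481^2·0.9375^2 = -0.425968
  k=2: (−1)^2·4.0000/(4)·0.3481^0·0.9375^4 = +0.772333
d^2_{0,0}(2.4305) = +0.014683 -0.425968 +0.772333 = +0.361048

d=0.3610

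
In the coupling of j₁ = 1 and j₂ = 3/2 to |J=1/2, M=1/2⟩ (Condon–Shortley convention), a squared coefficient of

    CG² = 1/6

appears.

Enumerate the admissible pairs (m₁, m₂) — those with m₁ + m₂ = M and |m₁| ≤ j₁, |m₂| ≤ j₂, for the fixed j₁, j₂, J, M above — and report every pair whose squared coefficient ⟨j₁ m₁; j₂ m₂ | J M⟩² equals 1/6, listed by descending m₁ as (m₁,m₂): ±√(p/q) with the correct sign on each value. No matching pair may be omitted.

Admissible pairs with m₁+m₂ = M = 1/2: (-1,3/2), (0,1/2), (1,-1/2)
  (m₁,m₂)=(1,-1/2): CG² = 1/6, CG = +√(1/6)   ← matches the target
  (m₁,m₂)=(0,1/2): CG² = 1/3, CG = −√(1/3)
  (m₁,m₂)=(-1,3/2): CG² = 1/2, CG = +√(1/2)
Pairs with CG² = 1/6: (1,-1/2): +√(1/6)

(1,-1/2): +√(1/6)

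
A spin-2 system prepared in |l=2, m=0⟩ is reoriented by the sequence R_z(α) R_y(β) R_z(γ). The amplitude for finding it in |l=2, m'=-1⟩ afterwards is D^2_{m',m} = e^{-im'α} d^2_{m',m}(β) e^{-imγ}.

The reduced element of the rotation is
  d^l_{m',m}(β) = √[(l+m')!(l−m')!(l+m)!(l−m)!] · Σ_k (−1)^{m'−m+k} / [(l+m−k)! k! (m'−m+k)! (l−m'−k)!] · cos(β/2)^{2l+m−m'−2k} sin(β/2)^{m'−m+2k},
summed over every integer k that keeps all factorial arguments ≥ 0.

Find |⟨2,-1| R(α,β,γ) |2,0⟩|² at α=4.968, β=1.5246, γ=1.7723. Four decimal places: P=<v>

Split into d^2_{-1,0}(β=1.5246) × two z-phases.
c=cos(1.524600/2)=0.723250, s=sin(1.524600/2)=0.690587; N=√[1·6·2·2]=4.898979
Admissible k: 1..2 (factorial args all ≥0)
  k=1: (−1)^0·4.8990/(2)·0.7232^3·0.6906^1 = +0.639968
  k=2: (−1)^1·4.8990/(2)·0.7232^1·0.6906^3 = -0.583470
d^2_{-1,0}(1.5246) = +0.639968 -0.583470 = +0.056498
|D^2_{-1,0}|² = |d^2_{-1,0}(β)|² = (+0.056498)² = 0.003192 (the z-rotation phases have unit modulus)

P=0.0032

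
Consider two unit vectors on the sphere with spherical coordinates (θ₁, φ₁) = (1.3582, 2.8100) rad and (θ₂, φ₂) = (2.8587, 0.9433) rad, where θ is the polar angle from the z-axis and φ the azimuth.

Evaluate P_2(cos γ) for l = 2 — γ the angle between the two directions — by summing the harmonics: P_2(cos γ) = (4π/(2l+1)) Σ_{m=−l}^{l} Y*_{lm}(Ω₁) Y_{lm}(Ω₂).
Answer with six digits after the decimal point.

Expand P_2 via completeness: Σ_{m} conj(Y_{2,m}) at Ω₁ times Y_{2,m} at Ω₂ —
  term(m=-2) = (-0.009219, -0.006197)   from Y*(Ω₁)=(0.290846, -0.227215), Y(Ω₂)=(-0.009348, -0.028609)
  term(m=-1) = (0.009621, -0.031560)   from Y*(Ω₁)=(-0.150657, 0.051872), Y(Ω₂)=(-0.121577, 0.167626)
  term(m=+0) = (-0.152227, -0.000000)   from Y*(Ω₁)=(-0.273268, -0.000000), Y(Ω₂)=(0.557061, 0.000000)
  term(m=+1) = (0.009621, 0.031560)   from Y*(Ω₁)=(0.150657, 0.051872), Y(Ω₂)=(0.121577, 0.167626)
  term(m=+2) = (-0.009219, 0.006197)   from Y*(Ω₁)=(0.290846, 0.227215), Y(Ω₂)=(-0.009348, 0.028609)
Σ over m = (-0.151422, 0.000000); ×(4π/5) → (-0.380565, 0.000000). Real part: -0.380565

-0.380565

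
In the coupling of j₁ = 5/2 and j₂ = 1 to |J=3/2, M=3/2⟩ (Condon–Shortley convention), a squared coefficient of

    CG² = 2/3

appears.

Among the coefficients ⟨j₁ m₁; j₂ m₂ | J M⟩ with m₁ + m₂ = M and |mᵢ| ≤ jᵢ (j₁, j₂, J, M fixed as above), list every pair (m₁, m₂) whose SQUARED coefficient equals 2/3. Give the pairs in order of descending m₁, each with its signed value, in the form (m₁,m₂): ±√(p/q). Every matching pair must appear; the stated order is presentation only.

(5/2,-1): +√(2/3)

Admissible pairs with m₁+m₂ = M = 3/2: (1/2,1), (3/2,0), (5/2,-1)
  (m₁,m₂)=(5/2,-1): CG² = 2/3, CG = +√(2/3)   ← matches the target
  (m₁,m₂)=(3/2,0): CG² = 4/15, CG = −√(4/15)
  (m₁,m₂)=(1/2,1): CG² = 1/15, CG = +√(1/15)
Pairs with CG² = 2/3: (5/2,-1): +√(2/3)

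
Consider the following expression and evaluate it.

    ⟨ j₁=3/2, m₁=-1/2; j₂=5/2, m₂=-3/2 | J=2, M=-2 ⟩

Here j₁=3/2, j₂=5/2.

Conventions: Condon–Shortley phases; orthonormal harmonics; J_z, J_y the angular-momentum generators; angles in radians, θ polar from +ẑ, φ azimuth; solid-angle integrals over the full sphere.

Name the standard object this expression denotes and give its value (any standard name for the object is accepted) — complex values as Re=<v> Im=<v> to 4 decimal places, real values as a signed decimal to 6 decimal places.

This is a Clebsch–Gordan (vector-coupling) coefficient.
√[5·2!1!3!/7! · 1!2!1!4!0!4!] = √(96/7)
  +(−1)^1/∏(1,1,1,0,0,3)! = -1/6  (running -1/6)
⟨..|..⟩ = √(96/7)·(-1/6) = -0.617213

Clebsch–Gordan coefficient, −√(8/21) ≈ -0.617213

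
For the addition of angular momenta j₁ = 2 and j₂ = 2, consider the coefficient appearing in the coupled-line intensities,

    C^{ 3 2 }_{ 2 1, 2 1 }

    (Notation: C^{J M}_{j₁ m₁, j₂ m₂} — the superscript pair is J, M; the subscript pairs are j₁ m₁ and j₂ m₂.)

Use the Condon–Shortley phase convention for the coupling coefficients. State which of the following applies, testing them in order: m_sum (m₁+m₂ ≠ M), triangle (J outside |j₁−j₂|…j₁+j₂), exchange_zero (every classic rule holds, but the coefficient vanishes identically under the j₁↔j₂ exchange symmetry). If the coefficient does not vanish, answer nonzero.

exchange_zero

m-sum: m₁+m₂ = 1+1 = 2, M = 2  ✓
triangle: |j₁−j₂| = 0 ≤ J = 3 ≤ j₁+j₂ = 4  ✓
exchange: j₁=j₂ and m₁=m₂, and (−1)^(j₁+j₂−J) = (−1)^1 = −1 forces ⟨j₁m₁;j₂m₂|JM⟩ = −⟨j₂m₂;j₁m₁|JM⟩ = −⟨j₁m₁;j₂m₂|JM⟩ ⇒ the coefficient vanishes identically
Racah sum check: Σ_k collapses to 0 ⇒ CG = 0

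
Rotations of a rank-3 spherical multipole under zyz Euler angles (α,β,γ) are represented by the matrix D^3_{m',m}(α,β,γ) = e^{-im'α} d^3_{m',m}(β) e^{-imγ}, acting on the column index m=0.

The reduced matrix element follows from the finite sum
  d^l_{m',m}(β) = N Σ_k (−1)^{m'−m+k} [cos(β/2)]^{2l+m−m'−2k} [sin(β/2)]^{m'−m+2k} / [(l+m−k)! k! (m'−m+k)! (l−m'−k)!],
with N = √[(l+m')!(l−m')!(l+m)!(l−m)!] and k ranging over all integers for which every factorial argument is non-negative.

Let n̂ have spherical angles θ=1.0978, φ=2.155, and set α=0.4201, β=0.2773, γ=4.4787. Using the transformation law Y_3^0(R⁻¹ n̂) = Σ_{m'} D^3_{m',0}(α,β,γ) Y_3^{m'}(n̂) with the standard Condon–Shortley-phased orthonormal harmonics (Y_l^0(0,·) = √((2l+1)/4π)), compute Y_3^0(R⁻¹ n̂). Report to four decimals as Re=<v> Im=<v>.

Re=-0.3280 Im=0.0000

Need the full column D^3_{m',0} for m'=−3..3 at α=0.4201, β=0.2773, γ=4.4787.
cos(β/2)=0.990403, sin(β/2)=0.138206
d^3_{-3,0}: single k=3 term ⇒ +0.011469;  D = +0.003504+0.010921i
d^3_{-2,0}: k∈[2..3] ⇒ +0.100662 -0.001960 = +0.098702;  D = +0.065865+0.073511i
d^3_{-1,0}: k∈[1..3] ⇒ +0.456225 -0.026652 +0.000173 = +0.429746;  D = +0.392379+0.175273i
d^3_{0,0}: k∈[0..3] ⇒ +0.943785 -0.165404 +0.003221 -0.000007 = +0.781595;  D = +0.781595+0.000000i
d^3_{1,0}: k∈[0..2] ⇒ -0.456225 +0.026652 -0.000173 = -0.429746;  D = -0.392379+0.175273i
d^3_{2,0}: k∈[0..1] ⇒ +0.100662 -0.001960 = +0.098702;  D = +0.065865-0.073511i
d^3_{3,0}: single k=0 term ⇒ -0.011469;  D = -0.003504+0.010921i
Y_3^{m'}(θ=1.0978,φ=2.155) and Σ D·Y over m':
  (+0.0035+0.0109i)·(+0.2895-0.0532i)  (+0.0659+0.0735i)·(-0.1445+0.3395i)  (+0.3924+0.1753i)·(-0.0060-0.0090i)  (+0.7816+0.0000i)·(-0.3336+0.0000i)  (-0.3924+0.1753i)·(+0.0060-0.0090i)  (+0.0659-0.0735i)·(-0.1445-0.3395i)  (-0.0035+0.0109i)·(-0.2895-0.0532i)
Y_3^0(R⁻¹ n̂) = -0.328017-0.000000i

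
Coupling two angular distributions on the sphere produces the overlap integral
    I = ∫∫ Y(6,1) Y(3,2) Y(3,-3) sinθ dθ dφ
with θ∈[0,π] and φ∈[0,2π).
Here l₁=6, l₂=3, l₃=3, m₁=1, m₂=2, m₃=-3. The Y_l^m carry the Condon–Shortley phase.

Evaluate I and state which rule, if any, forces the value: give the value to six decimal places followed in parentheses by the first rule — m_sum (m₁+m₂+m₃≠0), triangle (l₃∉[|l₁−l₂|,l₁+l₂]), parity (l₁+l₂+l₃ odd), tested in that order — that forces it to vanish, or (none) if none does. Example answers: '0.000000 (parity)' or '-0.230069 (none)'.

Rules hold: Σm=0, L=12 even, 3≤3≤9.
N = 13·7·7 = 637
Δ = 6!·6!·0!/13! = 1/12012
Racah Σ t=3..3: t=3:−1/1296 = -1/1296
⇒ 3j(6 3 3; 0 0 0)² = 100/3003, sgn +1
Racah Σ t=5..5: t=5:−1/86400 = -1/86400
⇒ 3j(6 3 3; 1 2 -3)² = 1/1716, sgn -1
4πI² = N·(3j₀)²·(3jₘ)² = 175/14157
I = -1·√(0.0123614/4π) = -0.03136379
No selection rule forces the value: the integral is nonzero (none).

-0.031364 (none)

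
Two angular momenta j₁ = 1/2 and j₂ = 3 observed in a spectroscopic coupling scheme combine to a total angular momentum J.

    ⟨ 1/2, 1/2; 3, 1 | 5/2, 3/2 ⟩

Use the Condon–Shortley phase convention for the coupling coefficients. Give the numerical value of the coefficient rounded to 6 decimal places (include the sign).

√[6·1!0!5!/7! · 1!0!4!2!4!1!] = √(1152/7)
  +(−1)^0/∏(0,1,0,4,0,1)! = 1/24  (running 1/24)
⟨..|..⟩ = √(1152/7)·(1/24) = +0.534522

+√(2/7) = +0.534522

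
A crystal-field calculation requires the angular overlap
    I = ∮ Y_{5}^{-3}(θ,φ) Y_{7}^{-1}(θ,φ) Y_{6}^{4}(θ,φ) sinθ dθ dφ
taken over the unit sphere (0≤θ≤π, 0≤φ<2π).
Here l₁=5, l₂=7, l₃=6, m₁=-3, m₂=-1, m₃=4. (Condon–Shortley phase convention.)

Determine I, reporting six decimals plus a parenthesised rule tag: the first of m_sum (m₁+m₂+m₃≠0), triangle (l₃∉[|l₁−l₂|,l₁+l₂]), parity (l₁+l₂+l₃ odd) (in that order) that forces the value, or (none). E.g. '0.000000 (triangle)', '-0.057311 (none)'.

-0.130527 (none)

Rules hold: Σm=0, L=18 even, 2≤6≤12.
N = 11·15·13 = 2145
Δ = 6!·4!·8!/19! = 1/174594420
Racah Σ t=1..5: t=1:−1/4147200 t=2:+1/207360 t=3:−1/82944 t=4:+1/207360 t=5:−1/4147200 = -1/345600
⇒ 3j(5 7 6; 0 0 0)² = 420/46189, sgn -1
Racah Σ t=4..6: t=4:+1/1658880 t=5:−1/3628800 t=6:+1/116121600 = 13/38707200
⇒ 3j(5 7 6; -3 -1 4)² = 39/3553, sgn +1
4πI² = N·(3j₀)²·(3jₘ)² = 245700/1147619
I = -1·√(0.214095/4π) = -0.13052653
No selection rule forces the value: the integral is nonzero (none).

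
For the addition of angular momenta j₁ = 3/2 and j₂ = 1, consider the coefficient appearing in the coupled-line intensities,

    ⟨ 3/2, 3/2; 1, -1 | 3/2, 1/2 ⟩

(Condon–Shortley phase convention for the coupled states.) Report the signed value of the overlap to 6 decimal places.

j₁+j₂−J=1  J+j₁−j₂=2  J−j₁+j₂=1  j₁+j₂+J+1=5
(j₁±m₁, j₂±m₂, J±M) = (3,0,0,2,2,1)
P² = 8/5
sum k=0..0:
  [0] +1/2 = 1/2
S = 1/2
C² = P²·S² = 2/5 ; C = +0.632456

+√(2/5) = +0.632456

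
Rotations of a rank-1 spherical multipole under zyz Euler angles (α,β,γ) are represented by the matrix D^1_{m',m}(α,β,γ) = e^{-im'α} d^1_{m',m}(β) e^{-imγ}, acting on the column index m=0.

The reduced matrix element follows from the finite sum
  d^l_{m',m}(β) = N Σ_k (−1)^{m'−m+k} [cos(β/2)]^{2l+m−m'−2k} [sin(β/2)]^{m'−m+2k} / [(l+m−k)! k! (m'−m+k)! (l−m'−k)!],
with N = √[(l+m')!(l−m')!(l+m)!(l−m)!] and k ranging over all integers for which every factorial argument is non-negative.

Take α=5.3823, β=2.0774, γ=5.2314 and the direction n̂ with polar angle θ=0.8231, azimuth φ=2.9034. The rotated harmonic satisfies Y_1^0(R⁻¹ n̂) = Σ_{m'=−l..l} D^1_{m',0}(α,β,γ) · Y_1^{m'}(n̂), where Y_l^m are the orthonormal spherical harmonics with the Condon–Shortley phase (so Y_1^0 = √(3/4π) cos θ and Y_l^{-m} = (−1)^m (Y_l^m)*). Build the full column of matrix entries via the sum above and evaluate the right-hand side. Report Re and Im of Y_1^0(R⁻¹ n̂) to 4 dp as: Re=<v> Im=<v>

Need the full column D^1_{m',0} for m'=−1..1 at α=5.3823, β=2.0774, γ=5.2314.
cos(β/2)=0.507341, sin(β/2)=0.861745
d^1_{-1,0}: single k=1 term ⇒ +0.618292;  D = +0.383908-0.484665i
d^1_{0,0}: k∈[0..1] ⇒ +0.257395 -0.742605 = -0.485210;  D = -0.485210+0.000000i
d^1_{1,0}: single k=0 term ⇒ -0.618292;  D = -0.383908-0.484665i
Y_1^{m'}(θ=0.8231,φ=2.9034) and Σ D·Y over m':
  (+0.3839-0.4847i)·(-0.2462-0.0598i)  (-0.4852+0.0000i)·(+0.3322+0.0000i)  (-0.3839-0.4847i)·(+0.2462-0.0598i)
Y_1^0(R⁻¹ n̂) = -0.408163+0.000000i

Re=-0.4082 Im=0.0000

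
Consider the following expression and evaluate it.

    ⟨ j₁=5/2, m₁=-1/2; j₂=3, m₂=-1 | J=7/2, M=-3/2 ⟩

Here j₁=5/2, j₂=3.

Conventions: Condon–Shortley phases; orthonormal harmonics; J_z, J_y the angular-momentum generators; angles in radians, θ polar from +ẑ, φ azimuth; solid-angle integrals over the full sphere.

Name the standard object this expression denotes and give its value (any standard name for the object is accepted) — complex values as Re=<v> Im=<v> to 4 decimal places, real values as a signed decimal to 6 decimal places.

This is a Clebsch–Gordan (vector-coupling) coefficient.
triangle: 2!*3!*4!/10! = 288/3628800
(j±m)!: 2!*3!*2!*4!*2!*5! = 138240
prefactor² = (2J+1)*Δ*N² = 3072/35
  k=0: +1/(0!*2!*3!*2!*0!*2!) = 1/48
  k=1: −1/(1!*1!*2!*1!*1!*3!) = -1/12
  k=2: +1/(2!*0!*1!*0!*2!*4!) = 1/96
Σ = -5/96  ⇒  CG² = 3072/35*(-5/96)² = 5/21
CG = −√(5/21) = -0.487950

Clebsch–Gordan coefficient, −√(5/21) ≈ -0.487950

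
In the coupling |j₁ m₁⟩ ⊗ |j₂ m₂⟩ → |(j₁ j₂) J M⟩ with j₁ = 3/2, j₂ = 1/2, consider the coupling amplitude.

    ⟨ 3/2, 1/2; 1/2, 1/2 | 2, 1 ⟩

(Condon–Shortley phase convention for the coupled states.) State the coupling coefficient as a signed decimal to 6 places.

√[5·0!3!1!/5! · 2!1!1!0!3!1!] = √(3)
  +(−1)^0/∏(0,0,1,1,2,0)! = 1/2  (running 1/2)
⟨..|..⟩ = √(3)·(1/2) = +0.866025

+√(3/4) ≈ +0.866025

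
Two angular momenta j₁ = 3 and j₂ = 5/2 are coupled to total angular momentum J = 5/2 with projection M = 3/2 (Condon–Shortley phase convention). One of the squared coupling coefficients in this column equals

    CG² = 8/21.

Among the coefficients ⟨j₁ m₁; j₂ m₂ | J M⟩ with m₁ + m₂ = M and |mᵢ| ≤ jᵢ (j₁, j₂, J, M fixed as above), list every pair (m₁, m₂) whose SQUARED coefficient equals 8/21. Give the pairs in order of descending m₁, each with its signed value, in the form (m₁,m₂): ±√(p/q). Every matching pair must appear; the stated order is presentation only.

(3,-3/2): +√(8/21)

Admissible pairs with m₁+m₂ = M = 3/2: (-1,5/2), (0,3/2), (1,1/2), (2,-1/2), (3,-3/2)
  (m₁,m₂)=(3,-3/2): CG² = 8/21, CG = +√(8/21)   ← matches the target
  (m₁,m₂)=(2,-1/2): CG² = 1/14, CG = −√(1/14)
  (m₁,m₂)=(1,1/2): CG² = 1/35, CG = −√(1/35)
  (m₁,m₂)=(0,3/2): CG² = 7/30, CG = +√(7/30)
  (m₁,m₂)=(-1,5/2): CG² = 2/7, CG = −√(2/7)
Pairs with CG² = 8/21: (3,-3/2): +√(8/21)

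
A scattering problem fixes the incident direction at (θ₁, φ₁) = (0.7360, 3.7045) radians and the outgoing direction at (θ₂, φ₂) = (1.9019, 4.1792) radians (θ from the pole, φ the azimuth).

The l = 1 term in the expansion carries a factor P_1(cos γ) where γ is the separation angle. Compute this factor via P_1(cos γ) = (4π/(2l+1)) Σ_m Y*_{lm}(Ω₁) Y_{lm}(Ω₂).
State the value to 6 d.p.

Summing Y*_{l m}(θ₁,φ₁)·Y_{l m}(θ₂,φ₂) over m ∈ [−1, 1]; prefactor 4π/(2·1+1) = 4.188790:
  m=-1: (-0.19615 - 0.12377j) × (-0.16607 + 0.28138j) = 0.06740 - 0.03464j  (running Σ = 0.06740 - 0.03464j)
  m=0: (0.36213 + 0.00000j) × (-0.15884 + 0.00000j) = -0.05752 + 0.00000j  (running Σ = 0.00988 - 0.03464j)
  m=1: (0.19615 - 0.12377j) × (0.16607 + 0.28138j) = 0.06740 + 0.03464j  (running Σ = 0.07728 + 0.00000j)
Total Σ_m = 0.07728 + 0.00000j. Multiply by 4.188790: 0.32373 + 0.00000j. P_1(cos γ) = 0.323726

0.323726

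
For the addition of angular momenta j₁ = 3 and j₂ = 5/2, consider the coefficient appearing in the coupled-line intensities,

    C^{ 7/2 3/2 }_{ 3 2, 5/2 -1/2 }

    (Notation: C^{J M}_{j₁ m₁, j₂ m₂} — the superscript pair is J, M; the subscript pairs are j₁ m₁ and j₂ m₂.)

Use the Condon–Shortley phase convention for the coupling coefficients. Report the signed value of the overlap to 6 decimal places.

j₁+j₂−J=2  J+j₁−j₂=4  J−j₁+j₂=3  j₁+j₂+J+1=10
(j₁±m₁, j₂±m₂, J±M) = (5,1,2,3,5,2)
P² = 1536/7
sum k=0..1:
  [0] +1/24 = 1/24
  [1] −1/48 = -1/48
S = 1/48
C² = P²·S² = 2/21 ; C = +0.308607

+0.308607  (= +√(2/21))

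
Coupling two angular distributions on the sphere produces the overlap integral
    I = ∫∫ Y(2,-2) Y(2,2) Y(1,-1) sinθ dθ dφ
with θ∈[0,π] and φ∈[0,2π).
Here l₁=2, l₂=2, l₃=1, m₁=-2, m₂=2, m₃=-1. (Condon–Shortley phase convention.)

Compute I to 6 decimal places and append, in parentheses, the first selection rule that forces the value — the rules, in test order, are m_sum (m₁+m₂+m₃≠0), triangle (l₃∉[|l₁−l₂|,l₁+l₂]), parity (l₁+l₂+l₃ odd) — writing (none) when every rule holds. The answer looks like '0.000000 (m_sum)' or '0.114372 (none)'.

m-sum = -2 + 2 − 1 = -1 ≠ 0 ⇒ I = 0

0.000000 (m_sum)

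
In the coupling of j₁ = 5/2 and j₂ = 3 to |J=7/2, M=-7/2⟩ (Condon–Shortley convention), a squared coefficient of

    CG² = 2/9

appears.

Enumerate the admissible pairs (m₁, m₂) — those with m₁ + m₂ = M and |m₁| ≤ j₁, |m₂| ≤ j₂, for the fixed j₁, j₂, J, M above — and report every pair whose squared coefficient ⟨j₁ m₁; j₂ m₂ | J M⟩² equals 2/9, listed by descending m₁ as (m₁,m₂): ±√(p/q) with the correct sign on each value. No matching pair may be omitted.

(-5/2,-1): +√(2/9)

Admissible pairs with m₁+m₂ = M = -7/2: (-5/2,-1), (-3/2,-2), (-1/2,-3)
  (m₁,m₂)=(-1/2,-3): CG² = 1/3, CG = +√(1/3)
  (m₁,m₂)=(-3/2,-2): CG² = 4/9, CG = −√(4/9)
  (m₁,m₂)=(-5/2,-1): CG² = 2/9, CG = +√(2/9)   ← matches the target
Pairs with CG² = 2/9: (-5/2,-1): +√(2/9)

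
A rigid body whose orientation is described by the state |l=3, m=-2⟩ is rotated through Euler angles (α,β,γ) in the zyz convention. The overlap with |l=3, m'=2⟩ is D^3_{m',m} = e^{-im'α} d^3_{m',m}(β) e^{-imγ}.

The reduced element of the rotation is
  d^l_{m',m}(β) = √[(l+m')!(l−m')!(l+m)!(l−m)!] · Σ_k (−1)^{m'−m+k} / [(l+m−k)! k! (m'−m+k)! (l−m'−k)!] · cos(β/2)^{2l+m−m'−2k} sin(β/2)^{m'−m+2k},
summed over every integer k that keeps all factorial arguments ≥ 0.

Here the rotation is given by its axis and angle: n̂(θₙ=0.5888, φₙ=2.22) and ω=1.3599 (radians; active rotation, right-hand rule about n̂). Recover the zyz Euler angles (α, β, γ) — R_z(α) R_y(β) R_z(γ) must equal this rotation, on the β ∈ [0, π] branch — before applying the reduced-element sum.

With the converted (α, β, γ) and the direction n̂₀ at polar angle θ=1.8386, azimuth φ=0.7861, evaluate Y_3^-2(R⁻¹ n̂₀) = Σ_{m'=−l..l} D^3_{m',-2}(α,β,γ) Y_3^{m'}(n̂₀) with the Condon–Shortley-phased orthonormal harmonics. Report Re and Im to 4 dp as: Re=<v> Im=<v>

Axis–angle → zyz. n̂ = (sinθₙcosφₙ, sinθₙsinφₙ, cosθₙ) = (-0.335746, +0.442383, +0.831608), ω = 1.3599.
R = I cosω + sinω [n̂]ₓ + (1−cosω) n̂n̂ᵀ gives
  R = [+0.298464, -0.930618, +0.211821; +0.695746, +0.364072, +0.619184; -0.653342, -0.037431, +0.756137]
β = atan2(√(R₁₃²+R₂₃²), R₃₃) = 0.713407; α = atan2(R₂₃, R₁₃) mod 2π = 1.241179; γ = atan2(R₃₂, −R₃₁) mod 2π = 6.225957
Need the full column D^3_{m',-2} for m'=−3..3 at α=1.2412, β=0.7134, γ=6.2260.
cos(β/2)=0.937053, sin(β/2)=0.349187
d^3_{-3,-2}: single k=1 term ⇒ +0.617952;  D = -0.551648-0.278477i
d^3_{-2,-2}: k∈[0..1] ⇒ +0.676994 -0.470049 = +0.206945;  D = -0.148035+0.144609i
d^3_{-1,-2}: k∈[0..1] ⇒ -0.797772 +0.221563 = -0.576210;  D = -0.247552-0.520322i
d^3_{0,-2}: k∈[0..1] ⇒ +0.514913 -0.071503 = +0.443410;  D = +0.440509-0.050641i
d^3_{1,-2}: k∈[0..1] ⇒ -0.221563 +0.015383 = -0.206179;  D = -0.044020+0.201425i
d^3_{2,-2}: k∈[0..1] ⇒ +0.065273 -0.001813 = +0.063460;  D = -0.054274-0.032887i
d^3_{3,-2}: single k=0 term ⇒ -0.011916;  D = +0.009141-0.007644i
Y_3^{m'}(θ=1.8386,φ=0.7861) and Σ D·Y over m':
  (-0.5516-0.2785i)·(-0.2651-0.2640i)  (-0.1480+0.1446i)·(+0.0004+0.2515i)  (-0.2476-0.5203i)·(-0.1431+0.1433i)  (+0.4405-0.0506i)·(+0.2617+0.0000i)  (-0.0440+0.2014i)·(+0.1431+0.1433i)  (-0.0543-0.0329i)·(+0.0004-0.2515i)  (+0.0091-0.0076i)·(+0.2651-0.2640i)
Y_3^-2(R⁻¹ n̂) = +0.218537+0.239761i

Re=0.2185 Im=0.2398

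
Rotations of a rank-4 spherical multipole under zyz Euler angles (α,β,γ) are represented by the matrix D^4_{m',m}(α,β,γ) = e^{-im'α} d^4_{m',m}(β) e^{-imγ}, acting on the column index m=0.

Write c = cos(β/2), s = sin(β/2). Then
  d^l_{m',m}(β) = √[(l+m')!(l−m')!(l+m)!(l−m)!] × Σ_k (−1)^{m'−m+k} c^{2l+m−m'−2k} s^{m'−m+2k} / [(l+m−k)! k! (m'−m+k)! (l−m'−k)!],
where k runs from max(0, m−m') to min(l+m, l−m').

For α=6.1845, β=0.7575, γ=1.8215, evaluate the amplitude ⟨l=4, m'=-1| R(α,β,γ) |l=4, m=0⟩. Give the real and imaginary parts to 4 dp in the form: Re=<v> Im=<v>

Split into d^4_{-1,0}(β=0.7575) × two z-phases.
c=cos(0.757500/2)=0.929128, s=sin(0.757500/2)=0.369759; N=√[6·120·24·24]=643.987578
Admissible k: 1..4 (factorial args all ≥0)
  k=1: (−1)^0·643.9876/(144)·0.9291^7·0.3698^1 = +0.988466
  k=2: (−1)^1·643.9876/(24)·0.9291^5·0.3698^3 = -0.939292
  k=3: (−1)^2·643.9876/(24)·0.9291^3·0.3698^5 = +0.148761
  k=4: (−1)^3·643.9876/(144)·0.9291^1·0.3698^7 = -0.003927
d^4_{-1,0}(0.7575) = +0.988466 -0.939292 +0.148761 -0.003927 = +0.194008
Attach z-rotation phases: D = e^{-i(-1)(6.1845)}·(+0.194008)·e^{-i(0)(1.8215)} = +0.193064-0.019115i

Re=0.1931 Im=-0.0191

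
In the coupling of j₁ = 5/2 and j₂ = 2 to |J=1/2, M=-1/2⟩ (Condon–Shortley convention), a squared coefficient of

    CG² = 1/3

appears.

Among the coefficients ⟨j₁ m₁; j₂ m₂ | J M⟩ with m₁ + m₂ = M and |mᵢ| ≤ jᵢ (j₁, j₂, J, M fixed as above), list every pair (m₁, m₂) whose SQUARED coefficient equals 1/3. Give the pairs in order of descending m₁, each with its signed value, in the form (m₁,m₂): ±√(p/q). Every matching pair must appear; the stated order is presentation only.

(-5/2,2): +√(1/3)

Admissible pairs with m₁+m₂ = M = -1/2: (-5/2,2), (-3/2,1), (-1/2,0), (1/2,-1), (3/2,-2)
  (m₁,m₂)=(3/2,-2): CG² = 1/15, CG = +√(1/15)
  (m₁,m₂)=(1/2,-1): CG² = 2/15, CG = −√(2/15)
  (m₁,m₂)=(-1/2,0): CG² = 1/5, CG = +√(1/5)
  (m₁,m₂)=(-3/2,1): CG² = 4/15, CG = −√(4/15)
  (m₁,m₂)=(-5/2,2): CG² = 1/3, CG = +√(1/3)   ← matches the target
Pairs with CG² = 1/3: (-5/2,2): +√(1/3)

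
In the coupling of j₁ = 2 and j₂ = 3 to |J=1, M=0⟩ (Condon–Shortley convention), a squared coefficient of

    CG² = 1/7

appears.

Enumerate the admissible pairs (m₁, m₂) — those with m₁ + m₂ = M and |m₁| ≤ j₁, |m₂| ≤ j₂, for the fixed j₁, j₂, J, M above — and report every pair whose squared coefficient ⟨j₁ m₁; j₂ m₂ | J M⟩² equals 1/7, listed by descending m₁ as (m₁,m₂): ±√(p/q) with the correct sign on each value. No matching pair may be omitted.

(2,-2): +√(1/7); (-2,2): +√(1/7)

Admissible pairs with m₁+m₂ = M = 0: (-2,2), (-1,1), (0,0), (1,-1), (2,-2)
  (m₁,m₂)=(2,-2): CG² = 1/7, CG = +√(1/7)   ← matches the target
  (m₁,m₂)=(1,-1): CG² = 8/35, CG = −√(8/35)
  (m₁,m₂)=(0,0): CG² = 9/35, CG = +√(9/35)
  (m₁,m₂)=(-1,1): CG² = 8/35, CG = −√(8/35)
  (m₁,m₂)=(-2,2): CG² = 1/7, CG = +√(1/7)   ← matches the target
Pairs with CG² = 1/7: (2,-2): +√(1/7); (-2,2): +√(1/7)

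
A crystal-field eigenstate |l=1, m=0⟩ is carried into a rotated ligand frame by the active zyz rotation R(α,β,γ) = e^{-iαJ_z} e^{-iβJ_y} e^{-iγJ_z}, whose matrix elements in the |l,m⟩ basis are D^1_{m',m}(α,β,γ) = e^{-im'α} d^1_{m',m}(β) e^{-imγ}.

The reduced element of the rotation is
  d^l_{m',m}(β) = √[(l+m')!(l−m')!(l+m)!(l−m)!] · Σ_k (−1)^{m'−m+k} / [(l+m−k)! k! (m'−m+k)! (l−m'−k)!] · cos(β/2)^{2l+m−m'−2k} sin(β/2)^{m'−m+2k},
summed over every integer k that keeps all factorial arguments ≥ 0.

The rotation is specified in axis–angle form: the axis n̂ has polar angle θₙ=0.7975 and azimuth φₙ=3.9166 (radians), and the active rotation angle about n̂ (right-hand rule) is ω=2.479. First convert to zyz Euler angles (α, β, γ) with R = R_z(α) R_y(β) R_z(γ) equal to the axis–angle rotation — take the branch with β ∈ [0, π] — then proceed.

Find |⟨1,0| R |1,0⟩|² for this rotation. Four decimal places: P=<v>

P=0.0071

Axis–angle → zyz. n̂ = (sinθₙcosφₙ, sinθₙsinφₙ, cosθₙ) = (-0.511245, -0.500729, +0.698498), ω = 2.4790.
R = I cosω + sinω [n̂]ₓ + (1−cosω) n̂n̂ᵀ gives
  R = [-0.320964, +0.028131, -0.946674; +0.887512, -0.339995, -0.311009; -0.330614, -0.940006, +0.084159]
β = atan2(√(R₁₃²+R₂₃²), R₃₃) = 1.486537; α = atan2(R₂₃, R₁₃) mod 2π = 3.459012; γ = atan2(R₃₂, −R₃₁) mod 2π = 5.050590
Split into d^1_{0,0}(β=1.4865) × two z-phases.
c=cos(1.486537/2)=0.736261, s=sin(1.486537/2)=0.676698; N=√[1·1·1·1]=1.000000
k∈{0,1} keeps every argument non-negative
  k=0: (−1)^0·1.0000/(1)·0.7363^2·0.6767^0 = +0.542080
  k=1: (−1)^1·1.0000/(1)·0.7363^0·0.6767^2 = -0.457920
d^1_{0,0}(1.4865) = +0.542080 -0.457920 = +0.084159
|D^1_{0,0}|² = |d^1_{0,0}(β)|² = (+0.084159)² = 0.007083 (the z-rotation phases have unit modulus)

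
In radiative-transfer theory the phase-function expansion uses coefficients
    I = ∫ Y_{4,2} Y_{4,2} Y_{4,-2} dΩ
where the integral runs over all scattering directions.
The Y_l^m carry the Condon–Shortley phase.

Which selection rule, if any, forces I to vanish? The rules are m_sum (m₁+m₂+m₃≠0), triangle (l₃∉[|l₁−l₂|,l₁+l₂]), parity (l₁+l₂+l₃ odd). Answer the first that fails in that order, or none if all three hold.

azimuthal sum: 2 + 2 − 2 = 2  ✗
0 ≤ 4 ≤ 8 (triangle on l)
L = 4 + 4 + 4 = 12 (even)

m_sum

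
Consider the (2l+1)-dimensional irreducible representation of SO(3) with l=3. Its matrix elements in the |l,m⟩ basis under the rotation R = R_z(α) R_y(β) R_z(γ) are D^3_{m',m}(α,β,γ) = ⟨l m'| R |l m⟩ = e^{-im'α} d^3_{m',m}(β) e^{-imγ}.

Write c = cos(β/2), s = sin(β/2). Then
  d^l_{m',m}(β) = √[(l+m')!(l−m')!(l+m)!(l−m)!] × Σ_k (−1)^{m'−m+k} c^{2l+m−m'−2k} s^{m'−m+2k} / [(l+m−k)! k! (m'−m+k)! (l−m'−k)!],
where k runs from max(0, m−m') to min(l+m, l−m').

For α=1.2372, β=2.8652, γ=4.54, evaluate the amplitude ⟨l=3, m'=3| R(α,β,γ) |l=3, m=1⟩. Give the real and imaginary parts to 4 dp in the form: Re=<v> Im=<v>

Re=-0.0005 Im=-0.0013

D^3_{3,1}(1.2372,2.8652,4.5400) = e^{-i·3·1.2372}·d^3_{3,1}(2.8652)·e^{-i·1·4.5400}. Compute d first:
c=cos(2.865200/2)=0.137757, s=sin(2.865200/2)=0.990466; N=√[720·1·24·2]=185.903201
The bounds max(0,m−m')=0 and min(l+m,l−m')=0 give 1 term
  k=0: (−1)^2·185.9032/(48)·0.1378^4·0.9905^2 = +0.001368
d^3_{3,1}(2.8652) = +0.001368
D = (-0.841897+0.539638i)·(+0.001368)·(-0.171536+0.985178i) = -0.000530-0.001262i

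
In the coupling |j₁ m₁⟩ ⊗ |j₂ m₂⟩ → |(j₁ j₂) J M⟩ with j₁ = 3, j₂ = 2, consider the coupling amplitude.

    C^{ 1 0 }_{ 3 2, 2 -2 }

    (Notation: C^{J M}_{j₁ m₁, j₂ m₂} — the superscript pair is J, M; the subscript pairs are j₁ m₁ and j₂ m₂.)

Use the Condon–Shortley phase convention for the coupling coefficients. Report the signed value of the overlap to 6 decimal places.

+0.377964

j₁+j₂−J=4  J+j₁−j₂=2  J−j₁+j₂=0  j₁+j₂+J+1=7
(j₁±m₁, j₂±m₂, J±M) = (5,1,0,4,1,1)
P² = 576/7
sum k=0..0:
  [0] +1/24 = 1/24
S = 1/24
C² = P²·S² = 1/7 ; C = +0.377964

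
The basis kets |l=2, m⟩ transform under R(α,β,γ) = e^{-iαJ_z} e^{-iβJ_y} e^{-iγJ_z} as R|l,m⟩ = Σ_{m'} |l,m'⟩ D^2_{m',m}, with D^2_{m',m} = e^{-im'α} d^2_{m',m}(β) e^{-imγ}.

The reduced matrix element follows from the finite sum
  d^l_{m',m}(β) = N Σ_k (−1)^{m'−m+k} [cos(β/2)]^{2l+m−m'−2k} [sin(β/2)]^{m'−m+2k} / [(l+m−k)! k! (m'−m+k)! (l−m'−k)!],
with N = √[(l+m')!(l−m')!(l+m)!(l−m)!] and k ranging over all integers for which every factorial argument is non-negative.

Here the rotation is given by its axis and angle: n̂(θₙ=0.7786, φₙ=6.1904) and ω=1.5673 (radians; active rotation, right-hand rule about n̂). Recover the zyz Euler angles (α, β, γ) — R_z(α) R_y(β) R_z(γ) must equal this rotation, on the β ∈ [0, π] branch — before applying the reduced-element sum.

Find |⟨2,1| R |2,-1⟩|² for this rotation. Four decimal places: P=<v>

Axis–angle → zyz. n̂ = (sinθₙcosφₙ, sinθₙsinφₙ, cosθₙ) = (+0.699263, -0.065068, +0.711897), ω = 1.5673.
R = I cosω + sinω [n̂]ₓ + (1−cosω) n̂n̂ᵀ gives
  R = [+0.490755, -0.757234, +0.430995; +0.666552, +0.007715, -0.745418; +0.561131, +0.653098, +0.508522]
β = atan2(√(R₁₃²+R₂₃²), R₃₃) = 1.037329; α = atan2(R₂₃, R₁₃) mod 2π = 5.236619; γ = atan2(R₃₂, −R₃₁) mod 2π = 2.280597
D^2_{1,-1}(5.2366,1.0373,2.2806) = e^{-i·1·5.2366}·d^2_{1,-1}(1.0373)·e^{-i·-1·2.2806}. Compute d first:
Half-angle: c=0.868482, s=0.495721. N=√(6·1·1·6)=6.000000
k∈{0,1} keeps every argument non-negative
  k=0: (−1)^2·6.0000/(2)·0.8685^2·0.4957^2 = +0.556054
  k=1: (−1)^3·6.0000/(6)·0.8685^0·0.4957^4 = -0.060388
d^2_{1,-1}(1.0373) = +0.556054 -0.060388 = +0.495666
|D^2_{1,-1}|² = |d^2_{1,-1}(β)|² = (+0.495666)² = 0.245685 (the z-rotation phases have unit modulus)

P=0.2457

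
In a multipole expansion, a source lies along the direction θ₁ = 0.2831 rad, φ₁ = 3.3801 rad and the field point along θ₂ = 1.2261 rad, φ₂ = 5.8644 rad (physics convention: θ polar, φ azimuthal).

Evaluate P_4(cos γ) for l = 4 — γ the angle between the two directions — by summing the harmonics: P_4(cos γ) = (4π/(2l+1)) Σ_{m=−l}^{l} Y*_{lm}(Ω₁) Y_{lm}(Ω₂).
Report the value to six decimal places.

0.325051

Summing Y*_{l m}(θ₁,φ₁)·Y_{l m}(θ₂,φ₂) over m ∈ [−4, 4]; prefactor 4π/(2·4+1) = 1.396263:
  [-4]  conj(Y_{4,-4})(Ω₁) = 0.00156 + 0.00220j ; Y_{4,-4}(Ω₂) = -0.03617 + 0.34535j ; Δ = -0.00082 + 0.00046j
  [-3]  conj(Y_{4,-3})(Ω₁) = -0.01977 - 0.01718j ; Y_{4,-3}(Ω₂) = 0.10906 + 0.33533j ; Δ = 0.00361 - 0.00850j
  [-2]  conj(Y_{4,-2})(Ω₁) = 0.12646 + 0.06536j ; Y_{4,-2}(Ω₂) = -0.03981 - 0.04419j ; Δ = -0.00215 - 0.00819j
  [-1]  conj(Y_{4,-1})(Ω₁) = -0.42584 - 0.10354j ; Y_{4,-1}(Ω₂) = -0.30250 - 0.13465j ; Δ = 0.11488 + 0.08866j
  [+0]  conj(Y_{4,0})(Ω₁) = 0.53866 + 0.00000j ; Y_{4,0}(Ω₂) = 0.00326 + 0.00000j ; Δ = 0.00176 + 0.00000j
  [+1]  conj(Y_{4,1})(Ω₁) = 0.42584 - 0.10354j ; Y_{4,1}(Ω₂) = 0.30250 - 0.13465j ; Δ = 0.11488 - 0.08866j
  [+2]  conj(Y_{4,2})(Ω₁) = 0.12646 - 0.06536j ; Y_{4,2}(Ω₂) = -0.03981 + 0.04419j ; Δ = -0.00215 + 0.00819j
  [+3]  conj(Y_{4,3})(Ω₁) = 0.01977 - 0.01718j ; Y_{4,3}(Ω₂) = -0.10906 + 0.33533j ; Δ = 0.00361 + 0.00850j
  [+4]  conj(Y_{4,4})(Ω₁) = 0.00156 - 0.00220j ; Y_{4,4}(Ω₂) = -0.03617 - 0.34535j ; Δ = -0.00082 - 0.00046j
Total Σ_m = 0.23280 + 0.00000j. Multiply by 1.396263: 0.32505 + 0.00000j. P_4(cos γ) = 0.325051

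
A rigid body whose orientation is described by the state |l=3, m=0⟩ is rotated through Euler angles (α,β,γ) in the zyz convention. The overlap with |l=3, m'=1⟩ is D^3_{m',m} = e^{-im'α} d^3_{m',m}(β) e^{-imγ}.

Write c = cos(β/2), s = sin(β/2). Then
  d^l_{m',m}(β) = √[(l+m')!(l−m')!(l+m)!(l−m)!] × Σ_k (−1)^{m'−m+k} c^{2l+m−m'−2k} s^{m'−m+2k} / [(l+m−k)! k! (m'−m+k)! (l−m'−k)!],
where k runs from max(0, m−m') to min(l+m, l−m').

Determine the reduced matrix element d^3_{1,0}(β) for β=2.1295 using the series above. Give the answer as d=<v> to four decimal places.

d=-0.1487

d^3_{1,0}(β=2.1295) via the finite sum:
With c≡cos(β/2)=0.484723 and s≡sin(β/2)=0.874668, N=[24·2·6·6]^{1/2}=41.569219
k: max(0,(0)−(1))=0 … min(3+(0),3−(1))=2
  k=0: (−1)^1·41.5692/(12)·0.4847^5·0.8747^1 = -0.081078
  k=1: (−1)^2·41.5692/(4)·0.4847^3·0.8747^3 = +0.791994
  k=2: (−1)^3·41.5692/(12)·0.4847^1·0.8747^5 = -0.859607
d^3_{1,0}(2.1295) = -0.081078 +0.791994 -0.859607 = -0.148690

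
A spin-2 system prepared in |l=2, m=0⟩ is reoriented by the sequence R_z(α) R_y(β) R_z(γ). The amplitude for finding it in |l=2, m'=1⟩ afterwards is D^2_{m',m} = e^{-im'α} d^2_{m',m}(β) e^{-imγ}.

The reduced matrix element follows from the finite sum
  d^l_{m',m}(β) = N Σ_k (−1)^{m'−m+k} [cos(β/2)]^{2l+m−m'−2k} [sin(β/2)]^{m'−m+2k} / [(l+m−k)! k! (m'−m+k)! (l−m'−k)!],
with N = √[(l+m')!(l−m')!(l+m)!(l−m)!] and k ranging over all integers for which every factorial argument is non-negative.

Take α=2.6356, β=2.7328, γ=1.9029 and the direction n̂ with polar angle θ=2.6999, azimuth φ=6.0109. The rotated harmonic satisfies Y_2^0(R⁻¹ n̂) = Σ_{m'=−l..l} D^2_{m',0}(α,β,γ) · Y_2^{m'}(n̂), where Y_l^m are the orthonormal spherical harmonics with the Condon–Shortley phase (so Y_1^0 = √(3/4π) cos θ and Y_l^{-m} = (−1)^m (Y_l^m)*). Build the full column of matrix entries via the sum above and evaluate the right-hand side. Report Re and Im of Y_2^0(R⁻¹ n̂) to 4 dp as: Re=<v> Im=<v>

Re=0.1021 Im=0.0000

Need the full column D^2_{m',0} for m'=−2..2 at α=2.6356, β=2.7328, γ=1.9029.
cos(β/2)=0.202976, sin(β/2)=0.979184
d^2_{-2,0}: single k=2 term ⇒ +0.096760;  D = +0.051300-0.082041i
d^2_{-1,0}: k∈[1..2] ⇒ +0.020057 -0.466781 = -0.446723;  D = +0.390746-0.216516i
d^2_{0,0}: k∈[0..2] ⇒ +0.001697 -0.158008 +0.919299 = +0.762989;  D = +0.762989+0.000000i
d^2_{1,0}: k∈[0..1] ⇒ -0.020057 +0.466781 = +0.446723;  D = -0.390746-0.216516i
d^2_{2,0}: single k=0 term ⇒ +0.096760;  D = +0.051300+0.082041i
Y_2^{m'}(θ=2.6999,φ=6.0109) and Σ D·Y over m':
  (+0.0513-0.0820i)·(+0.0604+0.0366i)  (+0.3907-0.2165i)·(-0.2875-0.0803i)  (+0.7630+0.0000i)·(+0.4579+0.0000i)  (-0.3907-0.2165i)·(+0.2875-0.0803i)  (+0.0513+0.0820i)·(+0.0604-0.0366i)
Y_2^0(R⁻¹ n̂) = +0.102072+0.000000i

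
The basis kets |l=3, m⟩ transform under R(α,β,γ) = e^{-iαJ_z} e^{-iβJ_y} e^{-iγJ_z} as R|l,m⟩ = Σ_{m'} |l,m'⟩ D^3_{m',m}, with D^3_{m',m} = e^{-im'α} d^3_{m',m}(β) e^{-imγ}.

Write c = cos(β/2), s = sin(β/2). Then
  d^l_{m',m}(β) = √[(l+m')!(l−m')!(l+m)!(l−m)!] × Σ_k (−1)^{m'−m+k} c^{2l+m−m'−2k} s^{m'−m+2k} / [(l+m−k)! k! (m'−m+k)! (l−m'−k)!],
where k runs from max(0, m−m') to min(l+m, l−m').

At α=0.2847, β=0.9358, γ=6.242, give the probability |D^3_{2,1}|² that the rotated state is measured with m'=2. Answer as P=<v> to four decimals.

Split into d^3_{2,1}(β=0.9358) × two z-phases.
Half-angle: c=0.892517, s=0.451013. N=√(120·1·24·2)=75.894664
The bounds max(0,m−m')=0 and min(l+m,l−m')=1 give 2 terms
  k=0: (−1)^1·75.8947/(24)·0.8925^5·0.4510^1 = -0.807742
  k=1: (−1)^2·75.8947/(12)·0.8925^3·0.4510^3 = +0.412522
d^3_{2,1}(0.9358) = -0.807742 +0.412522 = -0.395220
|D^3_{2,1}|² = |d^3_{2,1}(β)|² = (-0.395220)² = 0.156198 (the z-rotation phases have unit modulus)

P=0.1562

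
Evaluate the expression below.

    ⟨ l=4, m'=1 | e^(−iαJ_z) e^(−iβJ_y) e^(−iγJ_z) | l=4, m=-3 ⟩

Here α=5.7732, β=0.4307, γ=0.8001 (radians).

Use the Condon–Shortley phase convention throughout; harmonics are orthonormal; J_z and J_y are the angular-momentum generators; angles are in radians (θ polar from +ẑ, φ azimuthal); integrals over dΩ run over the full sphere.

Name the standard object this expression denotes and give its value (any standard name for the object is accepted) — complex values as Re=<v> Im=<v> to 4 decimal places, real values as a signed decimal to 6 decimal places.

This is a Wigner D-matrix element — the rotation-matrix element ⟨l m'| R(α,β,γ) |l m⟩ in the angular-momentum basis.
Split into d^4_{1,-3}(β=0.4307) × two z-phases.
With c≡cos(β/2)=0.976902 and s≡sin(β/2)=0.213689, N=[120·6·1·5040]^{1/2}=1904.940944
The bounds max(0,m−m')=0 and min(l+m,l−m')=1 give 2 terms
  k=0: (−1)^4·1904.9409/(144)·0.9769^4·0.2137^4 = +0.025122
  k=1: (−1)^5·1904.9409/(240)·0.9769^2·0.2137^6 = -0.000721
d^4_{1,-3}(0.4307) = +0.025122 -0.000721 = +0.024401
Phases: e^{-i·(1)·5.7732}=+0.872752+0.488164i, e^{-i·(-3)·0.8001}=-0.737596+0.675242i ⇒ D=-0.023751+0.005594i

Wigner D-matrix element, Re=-0.0238 Im=0.0056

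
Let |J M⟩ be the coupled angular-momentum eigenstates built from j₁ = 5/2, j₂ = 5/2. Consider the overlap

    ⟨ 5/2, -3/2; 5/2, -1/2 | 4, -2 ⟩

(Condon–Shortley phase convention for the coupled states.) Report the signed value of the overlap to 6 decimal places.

-0.422577  (= −√(5/28))

j₁+j₂−J=1  J+j₁−j₂=4  J−j₁+j₂=4  j₁+j₂+J+1=10
(j₁±m₁, j₂±m₂, J±M) = (1,4,2,3,2,6)
P² = 20736/35
sum k=0..1:
  [0] +1/96 = 1/96
  [1] −1/36 = -1/36
S = -5/288
C² = P²·S² = 5/28 ; C = -0.422577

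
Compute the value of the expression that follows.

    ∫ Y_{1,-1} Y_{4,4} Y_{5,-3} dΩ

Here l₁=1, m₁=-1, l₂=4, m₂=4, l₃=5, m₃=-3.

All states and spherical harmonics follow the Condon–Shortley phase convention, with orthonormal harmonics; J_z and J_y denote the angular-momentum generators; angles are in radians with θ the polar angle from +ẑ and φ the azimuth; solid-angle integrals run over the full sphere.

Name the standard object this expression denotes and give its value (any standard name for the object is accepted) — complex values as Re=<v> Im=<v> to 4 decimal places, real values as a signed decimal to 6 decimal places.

Gaunt coefficient, -0.049106

This is a Gaunt coefficient — the integral of a triple product of spherical harmonics over the sphere.
Checks pass: Σm=0; 10 even; l₃=5∈[3,5].
(2·1+1)(2·4+1)(2·5+1) = 297
Δ: 0! 2! 8! / 11! → 1/495
sum: t=0:+1/576 = 1/576
3j²(1 4 5; 0 0 0) = Δ·Π!·Σ² = 5/99  (sign -1)
sum: t=0:+1/80640 = 1/80640
3j²(1 4 5; -1 4 -3) = Δ·Π!·Σ² = 1/495  (sign +1)
combine: 4πI² = 297·5/99·1/495 = 1/33
take √, sign -1: I = -0.04910640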